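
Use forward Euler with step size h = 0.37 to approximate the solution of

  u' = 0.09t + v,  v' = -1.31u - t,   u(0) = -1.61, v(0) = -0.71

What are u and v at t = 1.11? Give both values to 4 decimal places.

Euler on (u,v): u_{n+1} = u_n + h·u', v_{n+1} = v_n + h·v'.
0.000000: (-1.610000, -0.710000); f=(-0.710000, 2.109100) → (-1.872700, 0.070367)
0.370000: (-1.872700, 0.070367); f=(0.103667, 2.083237) → (-1.834343, 0.841165)
0.740000: (-1.834343, 0.841165); f=(0.907765, 1.662990) → (-1.498470, 1.456471)
(u(1.11), v(1.11)) ≈ (-1.4985, 1.4565)

-1.4985, 1.4565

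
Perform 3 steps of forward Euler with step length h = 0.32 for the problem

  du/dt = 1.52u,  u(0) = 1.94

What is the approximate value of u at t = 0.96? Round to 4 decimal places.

6.3710

Euler: u_{n+1} = u_n + h·f(t_n, u_n).
t=0.000000, u=1.940000: f=2.948800 → u ← 1.940000 + 0.32·2.948800 = 2.883616
t=0.320000, u=2.883616: f=4.383096 → u ← 2.883616 + 0.32·4.383096 = 4.286207
t=0.640000, u=4.286207: f=6.515034 → u ← 4.286207 + 0.32·6.515034 = 6.371018
u(0.96) ≈ 6.3710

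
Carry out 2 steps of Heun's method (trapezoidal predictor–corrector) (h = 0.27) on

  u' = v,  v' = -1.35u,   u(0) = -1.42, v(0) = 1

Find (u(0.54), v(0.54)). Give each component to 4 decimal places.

-0.6305, 1.7898

Heun on (u,v): k1 = f(t_n, state_n); k2 = f(t_n + h, state_n + h·k1); state_{n+1} = state_n + (h/2)·(k1 + k2).
0.000000: (-1.420000, 1.000000)
  k1 = (1.000000, 1.917000)
  predictor → (-1.150000, 1.517590)
  k2 = (1.517590, 1.552500)
  → (-1.080125, 1.468383)
0.270000: (-1.080125, 1.468383)
  k1 = (1.468383, 1.458169)
  predictor → (-0.683662, 1.862088)
  k2 = (1.862088, 0.922944)
  → (-0.630512, 1.789833)
(u(0.54), v(0.54)) ≈ (-0.6305, 1.7898)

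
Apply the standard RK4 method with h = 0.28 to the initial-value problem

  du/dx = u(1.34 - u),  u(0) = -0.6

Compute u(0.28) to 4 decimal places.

-1.0959

RK4: k1 = f(x_n, u_n); k2 = f(x_n + h/2, u_n + (h/2)·k1); k3 = f(x_n + h/2, u_n + (h/2)·k2); k4 = f(x_n + h, u_n + h·k3); u_{n+1} = u_n + (h/6)·(k1 + 2k2 + 2k3 + k4).
x=0.000000, u=-0.600000:
  k1 = f(0.000000, -0.600000) = -1.164000
  k2 = f(0.140000, -0.762960) = -1.604474
  k3 = f(0.140000, -0.824626) = -1.785008
  k4 = f(0.280000, -1.099802) = -2.683300
  u ← -0.600000 + (0.28/6)·(k1 + 2k2 + 2k3 + k4) = -1.095892
u(0.28) ≈ -1.0959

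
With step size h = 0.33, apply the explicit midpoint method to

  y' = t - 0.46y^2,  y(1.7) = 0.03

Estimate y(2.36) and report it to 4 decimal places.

Midpoint: k1 = f(t_n, y_n); k2 = f(t_n + h/2, y_n + (h/2)·k1); y_{n+1} = y_n + h·k2.
t=1.700000, y=0.030000:
  k1 = f(1.700000, 0.030000) = 1.699586
  k2 = f(1.865000, 0.310432) = 1.820671
  y ← 0.030000 + 0.33·1.820671 = 0.630821
t=2.030000, y=0.630821:
  k1 = f(2.030000, 0.630821) = 1.846950
  k2 = f(2.195000, 0.935568) = 1.792368
  y ← 0.630821 + 0.33·1.792368 = 1.222303
y(2.36) ≈ 1.2223

1.2223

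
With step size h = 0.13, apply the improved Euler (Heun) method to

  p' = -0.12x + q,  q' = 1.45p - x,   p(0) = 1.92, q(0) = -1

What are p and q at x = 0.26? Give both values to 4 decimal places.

1.7449, -0.3507

Heun on (p,q): k1 = f(x_n, state_n); k2 = f(x_n + h, state_n + h·k1); state_{n+1} = state_n + (h/2)·(k1 + k2).
0.000000: (1.920000, -1.000000)
  k1 = (-1.000000, 2.784000)
  predictor → (1.790000, -0.638080)
  k2 = (-0.653680, 2.465500)
  → (1.812511, -0.658783)
0.130000: (1.812511, -0.658783)
  k1 = (-0.674382, 2.498141)
  predictor → (1.724841, -0.334024)
  k2 = (-0.365224, 2.241020)
  → (1.744936, -0.350737)
(p(0.26), q(0.26)) ≈ (1.7449, -0.3507)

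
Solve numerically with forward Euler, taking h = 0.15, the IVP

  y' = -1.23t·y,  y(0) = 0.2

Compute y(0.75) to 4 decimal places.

Euler: y_{n+1} = y_n + h·f(t_n, y_n).
t=0.000000, y=0.200000: f=0.000000 → y ← 0.200000 + 0.15·0.000000 = 0.200000
t=0.150000, y=0.200000: f=-0.036900 → y ← 0.200000 + 0.15·(-0.036900) = 0.194465
t=0.300000, y=0.194465: f=-0.071758 → y ← 0.194465 + 0.15·(-0.071758) = 0.183701
t=0.450000, y=0.183701: f=-0.101679 → y ← 0.183701 + 0.15·(-0.101679) = 0.168450
t=0.600000, y=0.168450: f=-0.124316 → y ← 0.168450 + 0.15·(-0.124316) = 0.149802
y(0.75) ≈ 0.1498

0.1498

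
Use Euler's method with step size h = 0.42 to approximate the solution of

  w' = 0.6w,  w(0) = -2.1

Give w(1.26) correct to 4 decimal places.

-4.1213

Euler: w_{n+1} = w_n + h·f(s_n, w_n).
s=0.000000, w=-2.100000: f=-1.260000 → w ← -2.100000 + 0.42·(-1.260000) = -2.629200
s=0.420000, w=-2.629200: f=-1.577520 → w ← -2.629200 + 0.42·(-1.577520) = -3.291758
s=0.840000, w=-3.291758: f=-1.975055 → w ← -3.291758 + 0.42·(-1.975055) = -4.121282
w(1.26) ≈ -4.1213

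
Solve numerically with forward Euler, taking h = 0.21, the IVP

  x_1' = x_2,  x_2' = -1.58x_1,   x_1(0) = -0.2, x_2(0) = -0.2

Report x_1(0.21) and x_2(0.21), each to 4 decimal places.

Euler on (x_1,x_2): x_1_{n+1} = x_1_n + h·x_1', x_2_{n+1} = x_2_n + h·x_2'.
0.000000: (-0.200000, -0.200000); f=(-0.200000, 0.316000) → (-0.242000, -0.133640)
(x_1(0.21), x_2(0.21)) ≈ (-0.2420, -0.1336)

-0.2420, -0.1336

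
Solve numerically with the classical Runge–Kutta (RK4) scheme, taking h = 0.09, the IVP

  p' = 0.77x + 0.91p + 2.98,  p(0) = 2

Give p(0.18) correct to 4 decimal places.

RK4: k1 = f(x_n, p_n); k2 = f(x_n + h/2, p_n + (h/2)·k1); k3 = f(x_n + h/2, p_n + (h/2)·k2); k4 = f(x_n + h, p_n + h·k3); p_{n+1} = p_n + (h/6)·(k1 + 2k2 + 2k3 + k4).
x=0.000000, p=2.000000:
  k1 = f(0.000000, 2.000000) = 4.800000
  k2 = f(0.045000, 2.216000) = 5.031210
  k3 = f(0.045000, 2.226404) = 5.040678
  k4 = f(0.090000, 2.453661) = 5.282132
  p ← 2.000000 + (0.09/6)·(k1 + 2k2 + 2k3 + k4) = 2.453389
x=0.090000, p=2.453389:
  k1 = f(0.090000, 2.453389) = 5.281884
  k2 = f(0.135000, 2.691073) = 5.532827
  k3 = f(0.135000, 2.702366) = 5.543103
  k4 = f(0.180000, 2.952268) = 5.805164
  p ← 2.453389 + (0.09/6)·(k1 + 2k2 + 2k3 + k4) = 2.951972
p(0.18) ≈ 2.9520

2.9520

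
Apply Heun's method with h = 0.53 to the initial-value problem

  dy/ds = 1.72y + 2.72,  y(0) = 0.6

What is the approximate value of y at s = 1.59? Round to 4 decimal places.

25.9092

Heun: k1 = f(s_n, y_n); k2 = f(s_n + h, y_n + h·k1); y_{n+1} = y_n + (h/2)·(k1 + k2).
s=0.000000, y=0.600000:
  k1 = f(0.000000, 0.600000) = 3.752000
  k2 = f(0.530000, 2.588560) = 7.172323
  y ← 0.600000 + (0.53/2)·(3.752000 + 7.172323) = 3.494946
s=0.530000, y=3.494946:
  k1 = f(0.530000, 3.494946) = 8.731307
  k2 = f(1.060000, 8.122538) = 16.690766
  y ← 3.494946 + (0.53/2)·(8.731307 + 16.690766) = 10.231795
s=1.060000, y=10.231795:
  k1 = f(1.060000, 10.231795) = 20.318687
  k2 = f(1.590000, 21.000699) = 38.841202
  y ← 10.231795 + (0.53/2)·(20.318687 + 38.841202) = 25.909165
y(1.59) ≈ 25.9092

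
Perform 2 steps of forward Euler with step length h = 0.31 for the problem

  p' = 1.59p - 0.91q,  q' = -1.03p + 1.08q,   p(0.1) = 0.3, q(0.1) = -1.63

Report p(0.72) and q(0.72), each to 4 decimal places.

Euler on (p,q): p_{n+1} = p_n + h·p', q_{n+1} = q_n + h·q'.
0.100000: (0.300000, -1.630000); f=(1.960300, -2.069400) → (0.907693, -2.271514)
0.410000: (0.907693, -2.271514); f=(3.510310, -3.388159) → (1.995889, -3.321843)
(p(0.72), q(0.72)) ≈ (1.9959, -3.3218)

1.9959, -3.3218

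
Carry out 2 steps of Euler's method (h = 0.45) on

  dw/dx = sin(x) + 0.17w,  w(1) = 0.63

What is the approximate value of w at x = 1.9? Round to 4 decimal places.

1.5844

Euler: w_{n+1} = w_n + h·f(x_n, w_n).
x=1.000000, w=0.630000: f=0.948571 → w ← 0.630000 + 0.45·0.948571 = 1.056857
x=1.450000, w=1.056857: f=1.172379 → w ← 1.056857 + 0.45·1.172379 = 1.584427
w(1.9) ≈ 1.5844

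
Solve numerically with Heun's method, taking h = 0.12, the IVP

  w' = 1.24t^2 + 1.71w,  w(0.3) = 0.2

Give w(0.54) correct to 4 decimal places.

0.3642

Heun: k1 = f(t_n, w_n); k2 = f(t_n + h, w_n + h·k1); w_{n+1} = w_n + (h/2)·(k1 + k2).
t=0.300000, w=0.200000:
  k1 = f(0.300000, 0.200000) = 0.453600
  k2 = f(0.420000, 0.254432) = 0.653815
  w ← 0.200000 + (0.12/2)·(0.453600 + 0.653815) = 0.266445
t=0.420000, w=0.266445:
  k1 = f(0.420000, 0.266445) = 0.674357
  k2 = f(0.540000, 0.347368) = 0.955583
  w ← 0.266445 + (0.12/2)·(0.674357 + 0.955583) = 0.364241
w(0.54) ≈ 0.3642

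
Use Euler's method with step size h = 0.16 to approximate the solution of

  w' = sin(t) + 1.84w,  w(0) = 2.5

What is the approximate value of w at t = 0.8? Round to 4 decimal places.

Euler: w_{n+1} = w_n + h·f(t_n, w_n).
t=0.000000, w=2.500000: f=4.600000 → w ← 2.500000 + 0.16·4.600000 = 3.236000
t=0.160000, w=3.236000: f=6.113558 → w ← 3.236000 + 0.16·6.113558 = 4.214169
t=0.320000, w=4.214169: f=8.068638 → w ← 4.214169 + 0.16·8.068638 = 5.505151
t=0.480000, w=5.505151: f=10.591258 → w ← 5.505151 + 0.16·10.591258 = 7.199753
t=0.640000, w=7.199753: f=13.844740 → w ← 7.199753 + 0.16·13.844740 = 9.414911
w(0.8) ≈ 9.4149

9.4149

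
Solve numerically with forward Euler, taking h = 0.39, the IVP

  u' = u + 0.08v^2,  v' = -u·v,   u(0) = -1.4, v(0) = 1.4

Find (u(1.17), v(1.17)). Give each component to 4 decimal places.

Euler on (u,v): u_{n+1} = u_n + h·u', v_{n+1} = v_n + h·v'.
0.000000: (-1.400000, 1.400000); f=(-1.243200, 1.960000) → (-1.884848, 2.164400)
0.390000: (-1.884848, 2.164400); f=(-1.510078, 4.079565) → (-2.473778, 3.755430)
0.780000: (-2.473778, 3.755430); f=(-1.345518, 9.290102) → (-2.998530, 7.378570)
(u(1.17), v(1.17)) ≈ (-2.9985, 7.3786)

-2.9985, 7.3786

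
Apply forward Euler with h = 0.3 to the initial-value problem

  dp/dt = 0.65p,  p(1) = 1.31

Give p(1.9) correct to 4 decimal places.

Euler: p_{n+1} = p_n + h·f(t_n, p_n).
t=1.000000, p=1.310000: f=0.851500 → p ← 1.310000 + 0.3·0.851500 = 1.565450
t=1.300000, p=1.565450: f=1.017543 → p ← 1.565450 + 0.3·1.017543 = 1.870713
t=1.600000, p=1.870713: f=1.215963 → p ← 1.870713 + 0.3·1.215963 = 2.235502
p(1.9) ≈ 2.2355

2.2355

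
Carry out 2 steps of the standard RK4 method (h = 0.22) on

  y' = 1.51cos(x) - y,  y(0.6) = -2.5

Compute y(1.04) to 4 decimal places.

RK4: k1 = f(x_n, y_n); k2 = f(x_n + h/2, y_n + (h/2)·k1); k3 = f(x_n + h/2, y_n + (h/2)·k2); k4 = f(x_n + h, y_n + h·k3); y_{n+1} = y_n + (h/6)·(k1 + 2k2 + 2k3 + k4).
x=0.600000, y=-2.500000:
  k1 = f(0.600000, -2.500000) = 3.746257
  k2 = f(0.710000, -2.087912) = 3.233038
  k3 = f(0.710000, -2.144366) = 3.289492
  k4 = f(0.820000, -1.776312) = 2.806466
  y ← -2.500000 + (0.22/6)·(k1 + 2k2 + 2k3 + k4) = -1.781415
x=0.820000, y=-1.781415:
  k1 = f(0.820000, -1.781415) = 2.811569
  k2 = f(0.930000, -1.472142) = 2.374871
  k3 = f(0.930000, -1.520179) = 2.422908
  k4 = f(1.040000, -1.248375) = 2.012767
  y ← -1.781415 + (0.22/6)·(k1 + 2k2 + 2k3 + k4) = -1.252685
y(1.04) ≈ -1.2527

-1.2527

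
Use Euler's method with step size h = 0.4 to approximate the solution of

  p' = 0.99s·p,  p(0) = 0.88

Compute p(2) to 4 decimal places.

3.2349

Euler: p_{n+1} = p_n + h·f(s_n, p_n).
s=0.000000, p=0.880000: f=0.000000 → p ← 0.880000 + 0.4·0.000000 = 0.880000
s=0.400000, p=0.880000: f=0.348480 → p ← 0.880000 + 0.4·0.348480 = 1.019392
s=0.800000, p=1.019392: f=0.807358 → p ← 1.019392 + 0.4·0.807358 = 1.342335
s=1.200000, p=1.342335: f=1.594694 → p ← 1.342335 + 0.4·1.594694 = 1.980213
s=1.600000, p=1.980213: f=3.136658 → p ← 1.980213 + 0.4·3.136658 = 3.234876
p(2) ≈ 3.2349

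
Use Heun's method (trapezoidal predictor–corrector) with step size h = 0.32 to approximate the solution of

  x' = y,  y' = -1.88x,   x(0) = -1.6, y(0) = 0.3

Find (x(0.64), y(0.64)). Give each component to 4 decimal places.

Heun on (x,y): k1 = f(t_n, state_n); k2 = f(t_n + h, state_n + h·k1); state_{n+1} = state_n + (h/2)·(k1 + k2).
0.000000: (-1.600000, 0.300000)
  k1 = (0.300000, 3.008000)
  predictor → (-1.504000, 1.262560)
  k2 = (1.262560, 2.827520)
  → (-1.349990, 1.233683)
0.320000: (-1.349990, 1.233683)
  k1 = (1.233683, 2.537982)
  predictor → (-0.955212, 2.045837)
  k2 = (2.045837, 1.795798)
  → (-0.825267, 1.927088)
(x(0.64), y(0.64)) ≈ (-0.8253, 1.9271)

-0.8253, 1.9271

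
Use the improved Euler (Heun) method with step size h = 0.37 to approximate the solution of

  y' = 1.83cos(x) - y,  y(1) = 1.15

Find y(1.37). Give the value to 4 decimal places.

Heun: k1 = f(x_n, y_n); k2 = f(x_n + h, y_n + h·k1); y_{n+1} = y_n + (h/2)·(k1 + k2).
x=1.000000, y=1.150000:
  k1 = f(1.000000, 1.150000) = -0.161247
  k2 = f(1.370000, 1.090339) = -0.725346
  y ← 1.150000 + (0.37/2)·(-0.161247 + (-0.725346)) = 0.985980
y(1.37) ≈ 0.9860

0.9860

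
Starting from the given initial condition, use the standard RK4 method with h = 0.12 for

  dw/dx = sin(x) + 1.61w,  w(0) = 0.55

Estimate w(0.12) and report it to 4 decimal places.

RK4: k1 = f(x_n, w_n); k2 = f(x_n + h/2, w_n + (h/2)·k1); k3 = f(x_n + h/2, w_n + (h/2)·k2); k4 = f(x_n + h, w_n + h·k3); w_{n+1} = w_n + (h/6)·(k1 + 2k2 + 2k3 + k4).
x=0.000000, w=0.550000:
  k1 = f(0.000000, 0.550000) = 0.885500
  k2 = f(0.060000, 0.603130) = 1.031003
  k3 = f(0.060000, 0.611860) = 1.045059
  k4 = f(0.120000, 0.675407) = 1.207118
  w ← 0.550000 + (0.12/6)·(k1 + 2k2 + 2k3 + k4) = 0.674895
w(0.12) ≈ 0.6749

0.6749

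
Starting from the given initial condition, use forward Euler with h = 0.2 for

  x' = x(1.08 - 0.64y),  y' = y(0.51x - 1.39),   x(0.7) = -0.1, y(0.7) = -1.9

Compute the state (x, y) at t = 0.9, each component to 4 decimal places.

-0.1459, -1.3524

Euler on (x,y): x_{n+1} = x_n + h·x', y_{n+1} = y_n + h·y'.
0.700000: (-0.100000, -1.900000); f=(-0.229600, 2.737900) → (-0.145920, -1.352420)
(x(0.9), y(0.9)) ≈ (-0.1459, -1.3524)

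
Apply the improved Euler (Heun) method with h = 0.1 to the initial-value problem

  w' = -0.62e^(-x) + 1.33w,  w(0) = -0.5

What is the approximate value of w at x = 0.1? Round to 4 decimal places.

Heun: k1 = f(x_n, w_n); k2 = f(x_n + h, w_n + h·k1); w_{n+1} = w_n + (h/2)·(k1 + k2).
x=0.000000, w=-0.500000:
  k1 = f(0.000000, -0.500000) = -1.285000
  k2 = f(0.100000, -0.628500) = -1.396904
  w ← -0.500000 + (0.1/2)·(-1.285000 + (-1.396904)) = -0.634095
w(0.1) ≈ -0.6341

-0.6341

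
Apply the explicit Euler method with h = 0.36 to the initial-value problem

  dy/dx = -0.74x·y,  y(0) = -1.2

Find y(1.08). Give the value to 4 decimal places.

Euler: y_{n+1} = y_n + h·f(x_n, y_n).
x=0.000000, y=-1.200000: f=0.000000 → y ← -1.200000 + 0.36·0.000000 = -1.200000
x=0.360000, y=-1.200000: f=0.319680 → y ← -1.200000 + 0.36·0.319680 = -1.084915
x=0.720000, y=-1.084915: f=0.578043 → y ← -1.084915 + 0.36·0.578043 = -0.876820
y(1.08) ≈ -0.8768

-0.8768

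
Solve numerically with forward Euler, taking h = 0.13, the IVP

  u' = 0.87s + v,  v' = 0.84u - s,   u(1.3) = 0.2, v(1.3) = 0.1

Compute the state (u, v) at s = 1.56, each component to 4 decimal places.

Euler on (u,v): u_{n+1} = u_n + h·u', v_{n+1} = v_n + h·v'.
1.300000: (0.200000, 0.100000); f=(1.231000, -1.132000) → (0.360030, -0.047160)
1.430000: (0.360030, -0.047160); f=(1.196940, -1.127575) → (0.515632, -0.193745)
(u(1.56), v(1.56)) ≈ (0.5156, -0.1937)

0.5156, -0.1937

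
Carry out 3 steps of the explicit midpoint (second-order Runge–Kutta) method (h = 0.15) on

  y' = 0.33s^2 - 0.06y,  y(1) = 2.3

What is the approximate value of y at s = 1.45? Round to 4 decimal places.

Midpoint: k1 = f(s_n, y_n); k2 = f(s_n + h/2, y_n + (h/2)·k1); y_{n+1} = y_n + h·k2.
s=1.000000, y=2.300000:
  k1 = f(1.000000, 2.300000) = 0.192000
  k2 = f(1.075000, 2.314400) = 0.242492
  y ← 2.300000 + 0.15·0.242492 = 2.336374
s=1.150000, y=2.336374:
  k1 = f(1.150000, 2.336374) = 0.296243
  k2 = f(1.225000, 2.358592) = 0.353691
  y ← 2.336374 + 0.15·0.353691 = 2.389427
s=1.300000, y=2.389427:
  k1 = f(1.300000, 2.389427) = 0.414334
  k2 = f(1.375000, 2.420503) = 0.478676
  y ← 2.389427 + 0.15·0.478676 = 2.461229
y(1.45) ≈ 2.4612

2.4612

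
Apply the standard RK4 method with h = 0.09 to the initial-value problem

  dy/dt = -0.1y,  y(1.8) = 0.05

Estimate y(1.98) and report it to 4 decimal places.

0.0491

RK4: k1 = f(t_n, y_n); k2 = f(t_n + h/2, y_n + (h/2)·k1); k3 = f(t_n + h/2, y_n + (h/2)·k2); k4 = f(t_n + h, y_n + h·k3); y_{n+1} = y_n + (h/6)·(k1 + 2k2 + 2k3 + k4).
t=1.800000, y=0.050000:
  k1 = f(1.800000, 0.050000) = -0.005000
  k2 = f(1.845000, 0.049775) = -0.004978
  k3 = f(1.845000, 0.049776) = -0.004978
  k4 = f(1.890000, 0.049552) = -0.004955
  y ← 0.050000 + (0.09/6)·(k1 + 2k2 + 2k3 + k4) = 0.049552
t=1.890000, y=0.049552:
  k1 = f(1.890000, 0.049552) = -0.004955
  k2 = f(1.935000, 0.049329) = -0.004933
  k3 = f(1.935000, 0.049330) = -0.004933
  k4 = f(1.980000, 0.049108) = -0.004911
  y ← 0.049552 + (0.09/6)·(k1 + 2k2 + 2k3 + k4) = 0.049108
y(1.98) ≈ 0.0491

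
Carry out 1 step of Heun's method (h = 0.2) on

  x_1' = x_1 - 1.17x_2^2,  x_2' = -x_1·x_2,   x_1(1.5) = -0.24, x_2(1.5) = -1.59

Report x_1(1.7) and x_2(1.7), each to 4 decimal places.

Heun on (x_1,x_2): k1 = f(s_n, state_n); k2 = f(s_n + h, state_n + h·k1); state_{n+1} = state_n + (h/2)·(k1 + k2).
1.500000: (-0.240000, -1.590000)
  k1 = (-3.197877, -0.381600)
  predictor → (-0.879575, -1.666320)
  k2 = (-4.128224, -1.465654)
  → (-0.972610, -1.774725)
(x_1(1.7), x_2(1.7)) ≈ (-0.9726, -1.7747)

-0.9726, -1.7747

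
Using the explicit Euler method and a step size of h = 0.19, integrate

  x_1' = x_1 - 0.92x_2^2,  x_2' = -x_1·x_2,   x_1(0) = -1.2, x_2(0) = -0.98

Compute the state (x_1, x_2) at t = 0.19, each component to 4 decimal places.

-1.5959, -1.2034

Euler on (x_1,x_2): x_1_{n+1} = x_1_n + h·x_1', x_2_{n+1} = x_2_n + h·x_2'.
0.000000: (-1.200000, -0.980000); f=(-2.083568, -1.176000) → (-1.595878, -1.203440)
(x_1(0.19), x_2(0.19)) ≈ (-1.5959, -1.2034)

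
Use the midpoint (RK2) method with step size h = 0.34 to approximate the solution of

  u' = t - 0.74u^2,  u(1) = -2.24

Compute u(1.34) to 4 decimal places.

-3.6780

Midpoint: k1 = f(t_n, u_n); k2 = f(t_n + h/2, u_n + (h/2)·k1); u_{n+1} = u_n + h·k2.
t=1.000000, u=-2.240000:
  k1 = f(1.000000, -2.240000) = -2.713024
  k2 = f(1.170000, -2.701214) = -4.229453
  u ← -2.240000 + 0.34·(-4.229453) = -3.678014
u(1.34) ≈ -3.6780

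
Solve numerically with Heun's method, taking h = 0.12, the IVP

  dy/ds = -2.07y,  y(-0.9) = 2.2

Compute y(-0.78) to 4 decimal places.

1.7214

Heun: k1 = f(s_n, y_n); k2 = f(s_n + h, y_n + h·k1); y_{n+1} = y_n + (h/2)·(k1 + k2).
s=-0.900000, y=2.200000:
  k1 = f(-0.900000, 2.200000) = -4.554000
  k2 = f(-0.780000, 1.653520) = -3.422786
  y ← 2.200000 + (0.12/2)·(-4.554000 + (-3.422786)) = 1.721393
y(-0.78) ≈ 1.7214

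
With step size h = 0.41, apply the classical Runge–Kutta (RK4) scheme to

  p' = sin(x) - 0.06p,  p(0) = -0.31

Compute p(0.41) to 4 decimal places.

RK4: k1 = f(x_n, p_n); k2 = f(x_n + h/2, p_n + (h/2)·k1); k3 = f(x_n + h/2, p_n + (h/2)·k2); k4 = f(x_n + h, p_n + h·k3); p_{n+1} = p_n + (h/6)·(k1 + 2k2 + 2k3 + k4).
x=0.000000, p=-0.310000:
  k1 = f(0.000000, -0.310000) = 0.018600
  k2 = f(0.205000, -0.306187) = 0.221938
  k3 = f(0.205000, -0.264503) = 0.219437
  k4 = f(0.410000, -0.220031) = 0.411811
  p ← -0.310000 + (0.41/6)·(k1 + 2k2 + 2k3 + k4) = -0.220267
p(0.41) ≈ -0.2203

-0.2203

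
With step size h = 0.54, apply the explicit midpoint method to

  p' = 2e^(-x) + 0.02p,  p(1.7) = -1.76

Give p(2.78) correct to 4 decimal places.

Midpoint: k1 = f(x_n, p_n); k2 = f(x_n + h/2, p_n + (h/2)·k1); p_{n+1} = p_n + h·k2.
x=1.700000, p=-1.760000:
  k1 = f(1.700000, -1.760000) = 0.330167
  k2 = f(1.970000, -1.670855) = 0.245497
  p ← -1.760000 + 0.54·0.245497 = -1.627432
x=2.240000, p=-1.627432:
  k1 = f(2.240000, -1.627432) = 0.180368
  k2 = f(2.510000, -1.578732) = 0.130962
  p ← -1.627432 + 0.54·0.130962 = -1.556712
p(2.78) ≈ -1.5567

-1.5567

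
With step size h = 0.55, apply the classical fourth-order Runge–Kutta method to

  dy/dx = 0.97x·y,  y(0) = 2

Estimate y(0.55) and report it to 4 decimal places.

2.3160

RK4: k1 = f(x_n, y_n); k2 = f(x_n + h/2, y_n + (h/2)·k1); k3 = f(x_n + h/2, y_n + (h/2)·k2); k4 = f(x_n + h, y_n + h·k3); y_{n+1} = y_n + (h/6)·(k1 + 2k2 + 2k3 + k4).
x=0.000000, y=2.000000:
  k1 = f(0.000000, 2.000000) = 0.000000
  k2 = f(0.275000, 2.000000) = 0.533500
  k3 = f(0.275000, 2.146713) = 0.572636
  k4 = f(0.550000, 2.314950) = 1.235026
  y ← 2.000000 + (0.55/6)·(k1 + 2k2 + 2k3 + k4) = 2.316002
y(0.55) ≈ 2.3160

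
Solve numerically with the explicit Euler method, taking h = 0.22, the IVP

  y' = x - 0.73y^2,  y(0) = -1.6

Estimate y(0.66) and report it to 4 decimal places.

Euler: y_{n+1} = y_n + h·f(x_n, y_n).
x=0.000000, y=-1.600000: f=-1.868800 → y ← -1.600000 + 0.22·(-1.868800) = -2.011136
x=0.220000, y=-2.011136: f=-2.732608 → y ← -2.011136 + 0.22·(-2.732608) = -2.612310
x=0.440000, y=-2.612310: f=-4.541638 → y ← -2.612310 + 0.22·(-4.541638) = -3.611470
y(0.66) ≈ -3.6115

-3.6115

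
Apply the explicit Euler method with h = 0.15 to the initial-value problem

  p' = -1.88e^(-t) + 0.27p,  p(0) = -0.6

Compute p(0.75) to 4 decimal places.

Euler: p_{n+1} = p_n + h·f(t_n, p_n).
t=0.000000, p=-0.600000: f=-2.042000 → p ← -0.600000 + 0.15·(-2.042000) = -0.906300
t=0.150000, p=-0.906300: f=-1.862832 → p ← -0.906300 + 0.15·(-1.862832) = -1.185725
t=0.300000, p=-1.185725: f=-1.712884 → p ← -1.185725 + 0.15·(-1.712884) = -1.442657
t=0.450000, p=-1.442657: f=-1.588258 → p ← -1.442657 + 0.15·(-1.588258) = -1.680896
t=0.600000, p=-1.680896: f=-1.485608 → p ← -1.680896 + 0.15·(-1.485608) = -1.903737
p(0.75) ≈ -1.9037

-1.9037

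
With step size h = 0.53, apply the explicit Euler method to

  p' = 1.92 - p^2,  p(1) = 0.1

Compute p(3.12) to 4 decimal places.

1.4059

Euler: p_{n+1} = p_n + h·f(t_n, p_n).
t=1.000000, p=0.100000: f=1.910000 → p ← 0.100000 + 0.53·1.910000 = 1.112300
t=1.530000, p=1.112300: f=0.682789 → p ← 1.112300 + 0.53·0.682789 = 1.474178
t=2.060000, p=1.474178: f=-0.253201 → p ← 1.474178 + 0.53·(-0.253201) = 1.339982
t=2.590000, p=1.339982: f=0.124449 → p ← 1.339982 + 0.53·0.124449 = 1.405940
p(3.12) ≈ 1.4059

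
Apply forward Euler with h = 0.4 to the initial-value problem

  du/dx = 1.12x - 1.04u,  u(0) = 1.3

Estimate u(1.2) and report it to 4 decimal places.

0.7220

Euler: u_{n+1} = u_n + h·f(x_n, u_n).
x=0.000000, u=1.300000: f=-1.352000 → u ← 1.300000 + 0.4·(-1.352000) = 0.759200
x=0.400000, u=0.759200: f=-0.341568 → u ← 0.759200 + 0.4·(-0.341568) = 0.622573
x=0.800000, u=0.622573: f=0.248524 → u ← 0.622573 + 0.4·0.248524 = 0.721983
u(1.2) ≈ 0.7220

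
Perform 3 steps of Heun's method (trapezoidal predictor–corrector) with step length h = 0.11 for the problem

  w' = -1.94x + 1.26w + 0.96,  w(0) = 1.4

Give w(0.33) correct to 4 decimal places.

Heun: k1 = f(x_n, w_n); k2 = f(x_n + h, w_n + h·k1); w_{n+1} = w_n + (h/2)·(k1 + k2).
x=0.000000, w=1.400000:
  k1 = f(0.000000, 1.400000) = 2.724000
  k2 = f(0.110000, 1.699640) = 2.888146
  w ← 1.400000 + (0.11/2)·(2.724000 + 2.888146) = 1.708668
x=0.110000, w=1.708668:
  k1 = f(0.110000, 1.708668) = 2.899522
  k2 = f(0.220000, 2.027615) = 3.087995
  w ← 1.708668 + (0.11/2)·(2.899522 + 3.087995) = 2.037981
x=0.220000, w=2.037981:
  k1 = f(0.220000, 2.037981) = 3.101057
  k2 = f(0.330000, 2.379098) = 3.317463
  w ← 2.037981 + (0.11/2)·(3.101057 + 3.317463) = 2.391000
w(0.33) ≈ 2.3910

2.3910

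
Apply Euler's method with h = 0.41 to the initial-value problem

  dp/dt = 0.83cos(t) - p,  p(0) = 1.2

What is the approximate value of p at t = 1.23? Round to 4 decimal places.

0.7812

Euler: p_{n+1} = p_n + h·f(t_n, p_n).
t=0.000000, p=1.200000: f=-0.370000 → p ← 1.200000 + 0.41·(-0.370000) = 1.048300
t=0.410000, p=1.048300: f=-0.287090 → p ← 1.048300 + 0.41·(-0.287090) = 0.930593
t=0.820000, p=0.930593: f=-0.364350 → p ← 0.930593 + 0.41·(-0.364350) = 0.781210
p(1.23) ≈ 0.7812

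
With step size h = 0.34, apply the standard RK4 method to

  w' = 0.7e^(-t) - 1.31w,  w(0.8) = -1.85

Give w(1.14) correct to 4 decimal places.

RK4: k1 = f(t_n, w_n); k2 = f(t_n + h/2, w_n + (h/2)·k1); k3 = f(t_n + h/2, w_n + (h/2)·k2); k4 = f(t_n + h, w_n + h·k3); w_{n+1} = w_n + (h/6)·(k1 + 2k2 + 2k3 + k4).
t=0.800000, w=-1.850000:
  k1 = f(0.800000, -1.850000) = 2.738030
  k2 = f(0.970000, -1.384535) = 2.079099
  k3 = f(0.970000, -1.496553) = 2.225843
  k4 = f(1.140000, -1.093213) = 1.655983
  w ← -1.850000 + (0.34/6)·(k1 + 2k2 + 2k3 + k4) = -1.113113
w(1.14) ≈ -1.1131

-1.1131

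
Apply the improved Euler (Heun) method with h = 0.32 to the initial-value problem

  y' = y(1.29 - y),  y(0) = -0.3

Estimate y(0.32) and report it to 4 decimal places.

Heun: k1 = f(t_n, y_n); k2 = f(t_n + h, y_n + h·k1); y_{n+1} = y_n + (h/2)·(k1 + k2).
t=0.000000, y=-0.300000:
  k1 = f(0.000000, -0.300000) = -0.477000
  k2 = f(0.320000, -0.452640) = -0.788789
  y ← -0.300000 + (0.32/2)·(-0.477000 + (-0.788789)) = -0.502526
y(0.32) ≈ -0.5025

-0.5025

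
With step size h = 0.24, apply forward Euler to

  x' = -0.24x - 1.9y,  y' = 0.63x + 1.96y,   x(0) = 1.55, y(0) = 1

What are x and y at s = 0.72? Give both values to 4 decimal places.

Euler on (x,y): x_{n+1} = x_n + h·x', y_{n+1} = y_n + h·y'.
0.000000: (1.550000, 1.000000); f=(-2.272000, 2.936500) → (1.004720, 1.704760)
0.240000: (1.004720, 1.704760); f=(-3.480177, 3.974303) → (0.169478, 2.658593)
0.480000: (0.169478, 2.658593); f=(-5.092001, 5.317613) → (-1.052603, 3.934820)
(x(0.72), y(0.72)) ≈ (-1.0526, 3.9348)

-1.0526, 3.9348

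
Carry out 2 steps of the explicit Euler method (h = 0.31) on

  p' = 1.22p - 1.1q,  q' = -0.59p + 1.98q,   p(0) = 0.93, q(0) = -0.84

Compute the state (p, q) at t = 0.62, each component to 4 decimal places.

Euler on (p,q): p_{n+1} = p_n + h·p', q_{n+1} = q_n + h·q'.
0.000000: (0.930000, -0.840000); f=(2.058600, -2.211900) → (1.568166, -1.525689)
0.310000: (1.568166, -1.525689); f=(3.591420, -3.946082) → (2.681506, -2.748974)
(p(0.62), q(0.62)) ≈ (2.6815, -2.7490)

2.6815, -2.7490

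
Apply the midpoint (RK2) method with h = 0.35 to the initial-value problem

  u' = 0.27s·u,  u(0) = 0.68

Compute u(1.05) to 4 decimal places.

Midpoint: k1 = f(s_n, u_n); k2 = f(s_n + h/2, u_n + (h/2)·k1); u_{n+1} = u_n + h·k2.
s=0.000000, u=0.680000:
  k1 = f(0.000000, 0.680000) = 0.000000
  k2 = f(0.175000, 0.680000) = 0.032130
  u ← 0.680000 + 0.35·0.032130 = 0.691246
s=0.350000, u=0.691246:
  k1 = f(0.350000, 0.691246) = 0.065323
  k2 = f(0.525000, 0.702677) = 0.099604
  u ← 0.691246 + 0.35·0.099604 = 0.726107
s=0.700000, u=0.726107:
  k1 = f(0.700000, 0.726107) = 0.137234
  k2 = f(0.875000, 0.750123) = 0.177217
  u ← 0.726107 + 0.35·0.177217 = 0.788133
u(1.05) ≈ 0.7881

0.7881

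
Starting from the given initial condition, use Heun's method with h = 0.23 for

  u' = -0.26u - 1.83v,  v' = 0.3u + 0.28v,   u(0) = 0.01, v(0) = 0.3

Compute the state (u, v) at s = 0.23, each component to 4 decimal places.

-0.1173, 0.3163

Heun on (u,v): k1 = f(s_n, state_n); k2 = f(s_n + h, state_n + h·k1); state_{n+1} = state_n + (h/2)·(k1 + k2).
0.000000: (0.010000, 0.300000)
  k1 = (-0.551600, 0.087000)
  predictor → (-0.116868, 0.320010)
  k2 = (-0.555233, 0.054542)
  → (-0.117286, 0.316277)
(u(0.23), v(0.23)) ≈ (-0.1173, 0.3163)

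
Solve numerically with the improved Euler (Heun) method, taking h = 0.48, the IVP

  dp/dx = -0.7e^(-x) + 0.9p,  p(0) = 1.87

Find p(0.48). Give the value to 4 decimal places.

Heun: k1 = f(x_n, p_n); k2 = f(x_n + h, p_n + h·k1); p_{n+1} = p_n + (h/2)·(k1 + k2).
x=0.000000, p=1.870000:
  k1 = f(0.000000, 1.870000) = 0.983000
  k2 = f(0.480000, 2.341840) = 1.674508
  p ← 1.870000 + (0.48/2)·(0.983000 + 1.674508) = 2.507802
p(0.48) ≈ 2.5078

2.5078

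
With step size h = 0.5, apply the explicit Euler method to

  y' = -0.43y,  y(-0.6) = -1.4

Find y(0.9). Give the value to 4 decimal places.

Euler: y_{n+1} = y_n + h·f(x_n, y_n).
x=-0.600000, y=-1.400000: f=0.602000 → y ← -1.400000 + 0.5·0.602000 = -1.099000
x=-0.100000, y=-1.099000: f=0.472570 → y ← -1.099000 + 0.5·0.472570 = -0.862715
x=0.400000, y=-0.862715: f=0.370967 → y ← -0.862715 + 0.5·0.370967 = -0.677231
y(0.9) ≈ -0.6772

-0.6772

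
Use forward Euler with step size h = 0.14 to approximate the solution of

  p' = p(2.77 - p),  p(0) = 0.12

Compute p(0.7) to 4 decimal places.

0.5450

Euler: p_{n+1} = p_n + h·f(t_n, p_n).
t=0.000000, p=0.120000: f=0.318000 → p ← 0.120000 + 0.14·0.318000 = 0.164520
t=0.140000, p=0.164520: f=0.428654 → p ← 0.164520 + 0.14·0.428654 = 0.224531
t=0.280000, p=0.224531: f=0.571538 → p ← 0.224531 + 0.14·0.571538 = 0.304547
t=0.420000, p=0.304547: f=0.750846 → p ← 0.304547 + 0.14·0.750846 = 0.409665
t=0.560000, p=0.409665: f=0.966947 → p ← 0.409665 + 0.14·0.966947 = 0.545038
p(0.7) ≈ 0.5450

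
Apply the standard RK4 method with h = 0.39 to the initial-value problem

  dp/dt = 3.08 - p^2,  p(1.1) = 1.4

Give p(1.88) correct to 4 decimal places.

RK4: k1 = f(t_n, p_n); k2 = f(t_n + h/2, p_n + (h/2)·k1); k3 = f(t_n + h/2, p_n + (h/2)·k2); k4 = f(t_n + h, p_n + h·k3); p_{n+1} = p_n + (h/6)·(k1 + 2k2 + 2k3 + k4).
t=1.100000, p=1.400000:
  k1 = f(1.100000, 1.400000) = 1.120000
  k2 = f(1.295000, 1.618400) = 0.460781
  k3 = f(1.295000, 1.489852) = 0.860340
  k4 = f(1.490000, 1.735533) = 0.067927
  p ← 1.400000 + (0.39/6)·(k1 + 2k2 + 2k3 + k4) = 1.648961
t=1.490000, p=1.648961:
  k1 = f(1.490000, 1.648961) = 0.360928
  k2 = f(1.685000, 1.719342) = 0.123863
  k3 = f(1.685000, 1.673114) = 0.280688
  k4 = f(1.880000, 1.758429) = -0.012074
  p ← 1.648961 + (0.39/6)·(k1 + 2k2 + 2k3 + k4) = 1.724228
p(1.88) ≈ 1.7242

1.7242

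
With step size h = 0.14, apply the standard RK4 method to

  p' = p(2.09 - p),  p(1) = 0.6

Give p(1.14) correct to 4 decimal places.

0.7325

RK4: k1 = f(x_n, p_n); k2 = f(x_n + h/2, p_n + (h/2)·k1); k3 = f(x_n + h/2, p_n + (h/2)·k2); k4 = f(x_n + h, p_n + h·k3); p_{n+1} = p_n + (h/6)·(k1 + 2k2 + 2k3 + k4).
x=1.000000, p=0.600000:
  k1 = f(1.000000, 0.600000) = 0.894000
  k2 = f(1.070000, 0.662580) = 0.945780
  k3 = f(1.070000, 0.666205) = 0.948539
  k4 = f(1.140000, 0.732795) = 0.994553
  p ← 0.600000 + (0.14/6)·(k1 + 2k2 + 2k3 + k4) = 0.732468
p(1.14) ≈ 0.7325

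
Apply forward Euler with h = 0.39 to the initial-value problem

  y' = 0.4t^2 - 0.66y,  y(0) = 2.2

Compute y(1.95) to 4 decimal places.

Euler: y_{n+1} = y_n + h·f(t_n, y_n).
t=0.000000, y=2.200000: f=-1.452000 → y ← 2.200000 + 0.39·(-1.452000) = 1.633720
t=0.390000, y=1.633720: f=-1.017415 → y ← 1.633720 + 0.39·(-1.017415) = 1.236928
t=0.780000, y=1.236928: f=-0.573013 → y ← 1.236928 + 0.39·(-0.573013) = 1.013453
t=1.170000, y=1.013453: f=-0.121319 → y ← 1.013453 + 0.39·(-0.121319) = 0.966139
t=1.560000, y=0.966139: f=0.335788 → y ← 0.966139 + 0.39·0.335788 = 1.097096
y(1.95) ≈ 1.0971

1.0971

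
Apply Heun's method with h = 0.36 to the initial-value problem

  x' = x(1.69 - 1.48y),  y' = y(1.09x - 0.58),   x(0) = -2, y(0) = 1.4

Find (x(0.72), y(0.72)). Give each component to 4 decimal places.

-3.6378, 0.3686

Heun on (x,y): k1 = f(t_n, state_n); k2 = f(t_n + h, state_n + h·k1); state_{n+1} = state_n + (h/2)·(k1 + k2).
0.000000: (-2.000000, 1.400000)
  k1 = (0.764000, -3.864000)
  predictor → (-1.724960, 0.008960)
  k2 = (-2.892308, -0.022043)
  → (-2.383095, 0.700512)
0.360000: (-2.383095, 0.700512)
  k1 = (-1.556738, -2.225929)
  predictor → (-2.943521, -0.100822)
  k2 = (-5.413774, 0.381959)
  → (-3.637788, 0.368598)
(x(0.72), y(0.72)) ≈ (-3.6378, 0.3686)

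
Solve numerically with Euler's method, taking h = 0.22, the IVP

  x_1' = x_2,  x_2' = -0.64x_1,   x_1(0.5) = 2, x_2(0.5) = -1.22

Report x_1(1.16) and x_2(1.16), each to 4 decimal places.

1.0173, -1.9427

Euler on (x_1,x_2): x_1_{n+1} = x_1_n + h·x_1', x_2_{n+1} = x_2_n + h·x_2'.
0.500000: (2.000000, -1.220000); f=(-1.220000, -1.280000) → (1.731600, -1.501600)
0.720000: (1.731600, -1.501600); f=(-1.501600, -1.108224) → (1.401248, -1.745409)
0.940000: (1.401248, -1.745409); f=(-1.745409, -0.896799) → (1.017258, -1.942705)
(x_1(1.16), x_2(1.16)) ≈ (1.0173, -1.9427)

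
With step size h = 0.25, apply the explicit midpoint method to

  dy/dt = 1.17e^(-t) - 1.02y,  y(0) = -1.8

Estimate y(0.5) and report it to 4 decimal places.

Midpoint: k1 = f(t_n, y_n); k2 = f(t_n + h/2, y_n + (h/2)·k1); y_{n+1} = y_n + h·k2.
t=0.000000, y=-1.800000:
  k1 = f(0.000000, -1.800000) = 3.006000
  k2 = f(0.125000, -1.424250) = 2.485256
  y ← -1.800000 + 0.25·2.485256 = -1.178686
t=0.250000, y=-1.178686:
  k1 = f(0.250000, -1.178686) = 2.113457
  k2 = f(0.375000, -0.914504) = 1.736922
  y ← -1.178686 + 0.25·1.736922 = -0.744455
y(0.5) ≈ -0.7445

-0.7445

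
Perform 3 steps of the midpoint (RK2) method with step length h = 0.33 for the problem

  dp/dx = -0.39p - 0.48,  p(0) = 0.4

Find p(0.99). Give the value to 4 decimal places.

Midpoint: k1 = f(x_n, p_n); k2 = f(x_n + h/2, p_n + (h/2)·k1); p_{n+1} = p_n + h·k2.
x=0.000000, p=0.400000:
  k1 = f(0.000000, 0.400000) = -0.636000
  k2 = f(0.165000, 0.295060) = -0.595073
  p ← 0.400000 + 0.33·(-0.595073) = 0.203626
x=0.330000, p=0.203626:
  k1 = f(0.330000, 0.203626) = -0.559414
  k2 = f(0.495000, 0.111322) = -0.523416
  p ← 0.203626 + 0.33·(-0.523416) = 0.030899
x=0.660000, p=0.030899:
  k1 = f(0.660000, 0.030899) = -0.492050
  k2 = f(0.825000, -0.050290) = -0.460387
  p ← 0.030899 + 0.33·(-0.460387) = -0.121029
p(0.99) ≈ -0.1210

-0.1210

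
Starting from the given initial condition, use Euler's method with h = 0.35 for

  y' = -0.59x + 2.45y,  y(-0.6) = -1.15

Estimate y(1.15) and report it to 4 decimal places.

Euler: y_{n+1} = y_n + h·f(x_n, y_n).
x=-0.600000, y=-1.150000: f=-2.463500 → y ← -1.150000 + 0.35·(-2.463500) = -2.012225
x=-0.250000, y=-2.012225: f=-4.782451 → y ← -2.012225 + 0.35·(-4.782451) = -3.686083
x=0.100000, y=-3.686083: f=-9.089903 → y ← -3.686083 + 0.35·(-9.089903) = -6.867549
x=0.450000, y=-6.867549: f=-17.090995 → y ← -6.867549 + 0.35·(-17.090995) = -12.849397
x=0.800000, y=-12.849397: f=-31.953024 → y ← -12.849397 + 0.35·(-31.953024) = -24.032956
y(1.15) ≈ -24.0330

-24.0330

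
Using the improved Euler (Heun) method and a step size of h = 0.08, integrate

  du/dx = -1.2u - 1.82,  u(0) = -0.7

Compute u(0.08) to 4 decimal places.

-0.7746

Heun: k1 = f(x_n, u_n); k2 = f(x_n + h, u_n + h·k1); u_{n+1} = u_n + (h/2)·(k1 + k2).
x=0.000000, u=-0.700000:
  k1 = f(0.000000, -0.700000) = -0.980000
  k2 = f(0.080000, -0.778400) = -0.885920
  u ← -0.700000 + (0.08/2)·(-0.980000 + (-0.885920)) = -0.774637
u(0.08) ≈ -0.7746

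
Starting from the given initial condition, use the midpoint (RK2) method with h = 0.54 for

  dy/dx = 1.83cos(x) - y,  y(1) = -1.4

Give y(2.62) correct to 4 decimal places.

Midpoint: k1 = f(x_n, y_n); k2 = f(x_n + h/2, y_n + (h/2)·k1); y_{n+1} = y_n + h·k2.
x=1.000000, y=-1.400000:
  k1 = f(1.000000, -1.400000) = 2.388753
  k2 = f(1.270000, -0.755037) = 1.297231
  y ← -1.400000 + 0.54·1.297231 = -0.699495
x=1.540000, y=-0.699495:
  k1 = f(1.540000, -0.699495) = 0.755844
  k2 = f(1.810000, -0.495418) = 0.061837
  y ← -0.699495 + 0.54·0.061837 = -0.666103
x=2.080000, y=-0.666103:
  k1 = f(2.080000, -0.666103) = -0.225989
  k2 = f(2.350000, -0.727120) = -0.558845
  y ← -0.666103 + 0.54·(-0.558845) = -0.967879
y(2.62) ≈ -0.9679

-0.9679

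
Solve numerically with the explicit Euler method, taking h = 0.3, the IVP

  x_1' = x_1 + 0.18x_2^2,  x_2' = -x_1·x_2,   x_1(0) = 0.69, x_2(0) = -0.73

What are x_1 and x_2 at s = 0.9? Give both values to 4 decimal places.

Euler on (x_1,x_2): x_1_{n+1} = x_1_n + h·x_1', x_2_{n+1} = x_2_n + h·x_2'.
0.000000: (0.690000, -0.730000); f=(0.785922, 0.503700) → (0.925777, -0.578890)
0.300000: (0.925777, -0.578890); f=(0.986097, 0.535923) → (1.221606, -0.418113)
0.600000: (1.221606, -0.418113); f=(1.253073, 0.510769) → (1.597528, -0.264882)
(x_1(0.9), x_2(0.9)) ≈ (1.5975, -0.2649)

1.5975, -0.2649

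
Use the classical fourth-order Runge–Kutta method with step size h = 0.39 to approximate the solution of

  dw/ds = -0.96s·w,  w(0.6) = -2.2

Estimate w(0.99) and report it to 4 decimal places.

-1.6336

RK4: k1 = f(s_n, w_n); k2 = f(s_n + h/2, w_n + (h/2)·k1); k3 = f(s_n + h/2, w_n + (h/2)·k2); k4 = f(s_n + h, w_n + h·k3); w_{n+1} = w_n + (h/6)·(k1 + 2k2 + 2k3 + k4).
s=0.600000, w=-2.200000:
  k1 = f(0.600000, -2.200000) = 1.267200
  k2 = f(0.795000, -1.952896) = 1.490450
  k3 = f(0.795000, -1.909362) = 1.457225
  k4 = f(0.990000, -1.631682) = 1.550751
  w ← -2.200000 + (0.39/6)·(k1 + 2k2 + 2k3 + k4) = -1.633635
w(0.99) ≈ -1.6336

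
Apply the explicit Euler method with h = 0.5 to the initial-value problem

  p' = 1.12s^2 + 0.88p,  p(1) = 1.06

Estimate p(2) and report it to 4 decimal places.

Euler: p_{n+1} = p_n + h·f(s_n, p_n).
s=1.000000, p=1.060000: f=2.052800 → p ← 1.060000 + 0.5·2.052800 = 2.086400
s=1.500000, p=2.086400: f=4.356032 → p ← 2.086400 + 0.5·4.356032 = 4.264416
p(2) ≈ 4.2644

4.2644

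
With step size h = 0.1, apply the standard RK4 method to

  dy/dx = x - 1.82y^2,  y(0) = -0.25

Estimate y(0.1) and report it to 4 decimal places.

-0.2568

RK4: k1 = f(x_n, y_n); k2 = f(x_n + h/2, y_n + (h/2)·k1); k3 = f(x_n + h/2, y_n + (h/2)·k2); k4 = f(x_n + h, y_n + h·k3); y_{n+1} = y_n + (h/6)·(k1 + 2k2 + 2k3 + k4).
x=0.000000, y=-0.250000:
  k1 = f(0.000000, -0.250000) = -0.113750
  k2 = f(0.050000, -0.255688) = -0.068984
  k3 = f(0.050000, -0.253449) = -0.066910
  k4 = f(0.100000, -0.256691) = -0.019920
  y ← -0.250000 + (0.1/6)·(k1 + 2k2 + 2k3 + k4) = -0.256758
y(0.1) ≈ -0.2568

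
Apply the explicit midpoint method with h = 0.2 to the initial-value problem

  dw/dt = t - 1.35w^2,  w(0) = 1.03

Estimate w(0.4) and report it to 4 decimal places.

Midpoint: k1 = f(t_n, w_n); k2 = f(t_n + h/2, w_n + (h/2)·k1); w_{n+1} = w_n + h·k2.
t=0.000000, w=1.030000:
  k1 = f(0.000000, 1.030000) = -1.432215
  k2 = f(0.100000, 0.886779) = -0.961608
  w ← 1.030000 + 0.2·(-0.961608) = 0.837678
t=0.200000, w=0.837678:
  k1 = f(0.200000, 0.837678) = -0.747302
  k2 = f(0.300000, 0.762948) = -0.485822
  w ← 0.837678 + 0.2·(-0.485822) = 0.740514
w(0.4) ≈ 0.7405

0.7405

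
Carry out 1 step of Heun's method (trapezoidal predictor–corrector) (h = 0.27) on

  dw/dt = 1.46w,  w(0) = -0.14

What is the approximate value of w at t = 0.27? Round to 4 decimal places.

-0.2061

Heun: k1 = f(t_n, w_n); k2 = f(t_n + h, w_n + h·k1); w_{n+1} = w_n + (h/2)·(k1 + k2).
t=0.000000, w=-0.140000:
  k1 = f(0.000000, -0.140000) = -0.204400
  k2 = f(0.270000, -0.195188) = -0.284974
  w ← -0.140000 + (0.27/2)·(-0.204400 + (-0.284974)) = -0.206066
w(0.27) ≈ -0.2061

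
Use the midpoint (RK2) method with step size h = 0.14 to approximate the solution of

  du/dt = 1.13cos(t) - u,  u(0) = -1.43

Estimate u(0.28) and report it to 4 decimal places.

Midpoint: k1 = f(t_n, u_n); k2 = f(t_n + h/2, u_n + (h/2)·k1); u_{n+1} = u_n + h·k2.
t=0.000000, u=-1.430000:
  k1 = f(0.000000, -1.430000) = 2.560000
  k2 = f(0.070000, -1.250800) = 2.378033
  u ← -1.430000 + 0.14·2.378033 = -1.097075
t=0.140000, u=-1.097075:
  k1 = f(0.140000, -1.097075) = 2.216020
  k2 = f(0.210000, -0.941954) = 2.047129
  u ← -1.097075 + 0.14·2.047129 = -0.810477
u(0.28) ≈ -0.8105

-0.8105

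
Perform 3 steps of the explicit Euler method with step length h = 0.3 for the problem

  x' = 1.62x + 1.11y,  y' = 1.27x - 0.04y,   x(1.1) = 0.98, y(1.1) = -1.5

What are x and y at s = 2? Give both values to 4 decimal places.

1.3208, -0.3210

Euler on (x,y): x_{n+1} = x_n + h·x', y_{n+1} = y_n + h·y'.
1.100000: (0.980000, -1.500000); f=(-0.077400, 1.304600) → (0.956780, -1.108620)
1.400000: (0.956780, -1.108620); f=(0.319415, 1.259455) → (1.052605, -0.730783)
1.700000: (1.052605, -0.730783); f=(0.894050, 1.366039) → (1.320820, -0.320972)
(x(2), y(2)) ≈ (1.3208, -0.3210)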